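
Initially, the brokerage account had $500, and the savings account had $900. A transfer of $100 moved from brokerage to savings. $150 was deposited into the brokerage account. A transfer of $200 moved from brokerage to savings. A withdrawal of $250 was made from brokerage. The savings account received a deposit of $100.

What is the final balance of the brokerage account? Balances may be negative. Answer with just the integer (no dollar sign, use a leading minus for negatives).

Tracking account balances step by step:
Start: brokerage=500, savings=900
Event 1 (transfer 100 brokerage -> savings): brokerage: 500 - 100 = 400, savings: 900 + 100 = 1000. Balances: brokerage=400, savings=1000
Event 2 (deposit 150 to brokerage): brokerage: 400 + 150 = 550. Balances: brokerage=550, savings=1000
Event 3 (transfer 200 brokerage -> savings): brokerage: 550 - 200 = 350, savings: 1000 + 200 = 1200. Balances: brokerage=350, savings=1200
Event 4 (withdraw 250 from brokerage): brokerage: 350 - 250 = 100. Balances: brokerage=100, savings=1200
Event 5 (deposit 100 to savings): savings: 1200 + 100 = 1300. Balances: brokerage=100, savings=1300

Final balance of brokerage: 100

Answer: 100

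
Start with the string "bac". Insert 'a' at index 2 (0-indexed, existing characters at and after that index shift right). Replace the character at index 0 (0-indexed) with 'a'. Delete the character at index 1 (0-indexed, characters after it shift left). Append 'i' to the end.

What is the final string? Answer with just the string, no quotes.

Answer: aaci

Derivation:
Applying each edit step by step:
Start: "bac"
Op 1 (insert 'a' at idx 2): "bac" -> "baac"
Op 2 (replace idx 0: 'b' -> 'a'): "baac" -> "aaac"
Op 3 (delete idx 1 = 'a'): "aaac" -> "aac"
Op 4 (append 'i'): "aac" -> "aaci"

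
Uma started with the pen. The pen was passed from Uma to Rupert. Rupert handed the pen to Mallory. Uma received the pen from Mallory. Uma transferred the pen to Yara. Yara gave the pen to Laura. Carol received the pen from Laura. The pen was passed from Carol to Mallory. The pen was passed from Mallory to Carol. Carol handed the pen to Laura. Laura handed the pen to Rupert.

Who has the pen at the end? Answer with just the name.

Answer: Rupert

Derivation:
Tracking the pen through each event:
Start: Uma has the pen.
After event 1: Rupert has the pen.
After event 2: Mallory has the pen.
After event 3: Uma has the pen.
After event 4: Yara has the pen.
After event 5: Laura has the pen.
After event 6: Carol has the pen.
After event 7: Mallory has the pen.
After event 8: Carol has the pen.
After event 9: Laura has the pen.
After event 10: Rupert has the pen.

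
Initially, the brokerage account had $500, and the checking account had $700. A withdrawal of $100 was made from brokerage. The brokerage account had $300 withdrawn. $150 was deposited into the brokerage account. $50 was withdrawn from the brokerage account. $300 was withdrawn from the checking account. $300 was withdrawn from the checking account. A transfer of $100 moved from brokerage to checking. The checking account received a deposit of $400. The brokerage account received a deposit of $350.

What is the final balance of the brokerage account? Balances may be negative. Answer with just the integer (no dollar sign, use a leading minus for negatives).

Tracking account balances step by step:
Start: brokerage=500, checking=700
Event 1 (withdraw 100 from brokerage): brokerage: 500 - 100 = 400. Balances: brokerage=400, checking=700
Event 2 (withdraw 300 from brokerage): brokerage: 400 - 300 = 100. Balances: brokerage=100, checking=700
Event 3 (deposit 150 to brokerage): brokerage: 100 + 150 = 250. Balances: brokerage=250, checking=700
Event 4 (withdraw 50 from brokerage): brokerage: 250 - 50 = 200. Balances: brokerage=200, checking=700
Event 5 (withdraw 300 from checking): checking: 700 - 300 = 400. Balances: brokerage=200, checking=400
Event 6 (withdraw 300 from checking): checking: 400 - 300 = 100. Balances: brokerage=200, checking=100
Event 7 (transfer 100 brokerage -> checking): brokerage: 200 - 100 = 100, checking: 100 + 100 = 200. Balances: brokerage=100, checking=200
Event 8 (deposit 400 to checking): checking: 200 + 400 = 600. Balances: brokerage=100, checking=600
Event 9 (deposit 350 to brokerage): brokerage: 100 + 350 = 450. Balances: brokerage=450, checking=600

Final balance of brokerage: 450

Answer: 450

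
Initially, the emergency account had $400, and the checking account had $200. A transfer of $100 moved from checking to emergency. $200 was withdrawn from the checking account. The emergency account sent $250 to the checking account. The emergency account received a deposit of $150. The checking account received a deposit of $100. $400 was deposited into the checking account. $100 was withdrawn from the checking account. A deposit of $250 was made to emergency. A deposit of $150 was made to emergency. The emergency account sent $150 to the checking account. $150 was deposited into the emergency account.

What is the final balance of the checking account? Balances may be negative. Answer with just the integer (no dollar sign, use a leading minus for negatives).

Answer: 700

Derivation:
Tracking account balances step by step:
Start: emergency=400, checking=200
Event 1 (transfer 100 checking -> emergency): checking: 200 - 100 = 100, emergency: 400 + 100 = 500. Balances: emergency=500, checking=100
Event 2 (withdraw 200 from checking): checking: 100 - 200 = -100. Balances: emergency=500, checking=-100
Event 3 (transfer 250 emergency -> checking): emergency: 500 - 250 = 250, checking: -100 + 250 = 150. Balances: emergency=250, checking=150
Event 4 (deposit 150 to emergency): emergency: 250 + 150 = 400. Balances: emergency=400, checking=150
Event 5 (deposit 100 to checking): checking: 150 + 100 = 250. Balances: emergency=400, checking=250
Event 6 (deposit 400 to checking): checking: 250 + 400 = 650. Balances: emergency=400, checking=650
Event 7 (withdraw 100 from checking): checking: 650 - 100 = 550. Balances: emergency=400, checking=550
Event 8 (deposit 250 to emergency): emergency: 400 + 250 = 650. Balances: emergency=650, checking=550
Event 9 (deposit 150 to emergency): emergency: 650 + 150 = 800. Balances: emergency=800, checking=550
Event 10 (transfer 150 emergency -> checking): emergency: 800 - 150 = 650, checking: 550 + 150 = 700. Balances: emergency=650, checking=700
Event 11 (deposit 150 to emergency): emergency: 650 + 150 = 800. Balances: emergency=800, checking=700

Final balance of checking: 700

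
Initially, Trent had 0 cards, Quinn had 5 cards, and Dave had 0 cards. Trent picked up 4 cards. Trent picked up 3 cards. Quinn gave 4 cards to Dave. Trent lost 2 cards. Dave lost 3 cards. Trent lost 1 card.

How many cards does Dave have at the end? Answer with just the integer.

Tracking counts step by step:
Start: Trent=0, Quinn=5, Dave=0
Event 1 (Trent +4): Trent: 0 -> 4. State: Trent=4, Quinn=5, Dave=0
Event 2 (Trent +3): Trent: 4 -> 7. State: Trent=7, Quinn=5, Dave=0
Event 3 (Quinn -> Dave, 4): Quinn: 5 -> 1, Dave: 0 -> 4. State: Trent=7, Quinn=1, Dave=4
Event 4 (Trent -2): Trent: 7 -> 5. State: Trent=5, Quinn=1, Dave=4
Event 5 (Dave -3): Dave: 4 -> 1. State: Trent=5, Quinn=1, Dave=1
Event 6 (Trent -1): Trent: 5 -> 4. State: Trent=4, Quinn=1, Dave=1

Dave's final count: 1

Answer: 1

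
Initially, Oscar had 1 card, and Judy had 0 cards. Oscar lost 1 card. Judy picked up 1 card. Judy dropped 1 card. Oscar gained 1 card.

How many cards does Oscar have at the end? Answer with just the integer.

Tracking counts step by step:
Start: Oscar=1, Judy=0
Event 1 (Oscar -1): Oscar: 1 -> 0. State: Oscar=0, Judy=0
Event 2 (Judy +1): Judy: 0 -> 1. State: Oscar=0, Judy=1
Event 3 (Judy -1): Judy: 1 -> 0. State: Oscar=0, Judy=0
Event 4 (Oscar +1): Oscar: 0 -> 1. State: Oscar=1, Judy=0

Oscar's final count: 1

Answer: 1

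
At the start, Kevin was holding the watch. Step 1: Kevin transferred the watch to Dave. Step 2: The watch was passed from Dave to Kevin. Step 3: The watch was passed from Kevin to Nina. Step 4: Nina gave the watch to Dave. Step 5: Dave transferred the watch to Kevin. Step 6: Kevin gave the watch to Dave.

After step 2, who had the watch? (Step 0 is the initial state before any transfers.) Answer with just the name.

Tracking the watch holder through step 2:
After step 0 (start): Kevin
After step 1: Dave
After step 2: Kevin

At step 2, the holder is Kevin.

Answer: Kevin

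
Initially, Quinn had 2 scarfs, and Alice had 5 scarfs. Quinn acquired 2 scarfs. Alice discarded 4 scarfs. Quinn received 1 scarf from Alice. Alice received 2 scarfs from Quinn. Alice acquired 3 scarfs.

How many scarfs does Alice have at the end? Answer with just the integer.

Tracking counts step by step:
Start: Quinn=2, Alice=5
Event 1 (Quinn +2): Quinn: 2 -> 4. State: Quinn=4, Alice=5
Event 2 (Alice -4): Alice: 5 -> 1. State: Quinn=4, Alice=1
Event 3 (Alice -> Quinn, 1): Alice: 1 -> 0, Quinn: 4 -> 5. State: Quinn=5, Alice=0
Event 4 (Quinn -> Alice, 2): Quinn: 5 -> 3, Alice: 0 -> 2. State: Quinn=3, Alice=2
Event 5 (Alice +3): Alice: 2 -> 5. State: Quinn=3, Alice=5

Alice's final count: 5

Answer: 5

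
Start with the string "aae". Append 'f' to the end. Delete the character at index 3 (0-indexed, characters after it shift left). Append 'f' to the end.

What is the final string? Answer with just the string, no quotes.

Answer: aaef

Derivation:
Applying each edit step by step:
Start: "aae"
Op 1 (append 'f'): "aae" -> "aaef"
Op 2 (delete idx 3 = 'f'): "aaef" -> "aae"
Op 3 (append 'f'): "aae" -> "aaef"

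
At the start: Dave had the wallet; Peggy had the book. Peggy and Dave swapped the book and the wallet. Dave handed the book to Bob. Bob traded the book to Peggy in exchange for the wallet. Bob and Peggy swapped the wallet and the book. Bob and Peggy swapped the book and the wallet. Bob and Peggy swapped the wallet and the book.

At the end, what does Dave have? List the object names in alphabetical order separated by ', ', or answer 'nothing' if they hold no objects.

Answer: nothing

Derivation:
Tracking all object holders:
Start: wallet:Dave, book:Peggy
Event 1 (swap book<->wallet: now book:Dave, wallet:Peggy). State: wallet:Peggy, book:Dave
Event 2 (give book: Dave -> Bob). State: wallet:Peggy, book:Bob
Event 3 (swap book<->wallet: now book:Peggy, wallet:Bob). State: wallet:Bob, book:Peggy
Event 4 (swap wallet<->book: now wallet:Peggy, book:Bob). State: wallet:Peggy, book:Bob
Event 5 (swap book<->wallet: now book:Peggy, wallet:Bob). State: wallet:Bob, book:Peggy
Event 6 (swap wallet<->book: now wallet:Peggy, book:Bob). State: wallet:Peggy, book:Bob

Final state: wallet:Peggy, book:Bob
Dave holds: (nothing).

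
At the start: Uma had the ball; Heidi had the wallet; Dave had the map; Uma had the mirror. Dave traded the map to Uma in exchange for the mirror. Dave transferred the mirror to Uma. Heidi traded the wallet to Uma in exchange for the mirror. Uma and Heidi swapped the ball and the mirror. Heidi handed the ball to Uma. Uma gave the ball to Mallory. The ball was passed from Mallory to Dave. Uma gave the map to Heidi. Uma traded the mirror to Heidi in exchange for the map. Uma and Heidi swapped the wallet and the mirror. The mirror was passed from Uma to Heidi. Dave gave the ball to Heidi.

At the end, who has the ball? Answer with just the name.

Answer: Heidi

Derivation:
Tracking all object holders:
Start: ball:Uma, wallet:Heidi, map:Dave, mirror:Uma
Event 1 (swap map<->mirror: now map:Uma, mirror:Dave). State: ball:Uma, wallet:Heidi, map:Uma, mirror:Dave
Event 2 (give mirror: Dave -> Uma). State: ball:Uma, wallet:Heidi, map:Uma, mirror:Uma
Event 3 (swap wallet<->mirror: now wallet:Uma, mirror:Heidi). State: ball:Uma, wallet:Uma, map:Uma, mirror:Heidi
Event 4 (swap ball<->mirror: now ball:Heidi, mirror:Uma). State: ball:Heidi, wallet:Uma, map:Uma, mirror:Uma
Event 5 (give ball: Heidi -> Uma). State: ball:Uma, wallet:Uma, map:Uma, mirror:Uma
Event 6 (give ball: Uma -> Mallory). State: ball:Mallory, wallet:Uma, map:Uma, mirror:Uma
Event 7 (give ball: Mallory -> Dave). State: ball:Dave, wallet:Uma, map:Uma, mirror:Uma
Event 8 (give map: Uma -> Heidi). State: ball:Dave, wallet:Uma, map:Heidi, mirror:Uma
Event 9 (swap mirror<->map: now mirror:Heidi, map:Uma). State: ball:Dave, wallet:Uma, map:Uma, mirror:Heidi
Event 10 (swap wallet<->mirror: now wallet:Heidi, mirror:Uma). State: ball:Dave, wallet:Heidi, map:Uma, mirror:Uma
Event 11 (give mirror: Uma -> Heidi). State: ball:Dave, wallet:Heidi, map:Uma, mirror:Heidi
Event 12 (give ball: Dave -> Heidi). State: ball:Heidi, wallet:Heidi, map:Uma, mirror:Heidi

Final state: ball:Heidi, wallet:Heidi, map:Uma, mirror:Heidi
The ball is held by Heidi.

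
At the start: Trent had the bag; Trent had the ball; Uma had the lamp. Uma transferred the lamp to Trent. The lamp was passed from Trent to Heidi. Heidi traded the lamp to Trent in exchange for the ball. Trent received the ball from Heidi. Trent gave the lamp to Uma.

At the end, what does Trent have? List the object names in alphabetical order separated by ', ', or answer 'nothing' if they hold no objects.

Answer: bag, ball

Derivation:
Tracking all object holders:
Start: bag:Trent, ball:Trent, lamp:Uma
Event 1 (give lamp: Uma -> Trent). State: bag:Trent, ball:Trent, lamp:Trent
Event 2 (give lamp: Trent -> Heidi). State: bag:Trent, ball:Trent, lamp:Heidi
Event 3 (swap lamp<->ball: now lamp:Trent, ball:Heidi). State: bag:Trent, ball:Heidi, lamp:Trent
Event 4 (give ball: Heidi -> Trent). State: bag:Trent, ball:Trent, lamp:Trent
Event 5 (give lamp: Trent -> Uma). State: bag:Trent, ball:Trent, lamp:Uma

Final state: bag:Trent, ball:Trent, lamp:Uma
Trent holds: bag, ball.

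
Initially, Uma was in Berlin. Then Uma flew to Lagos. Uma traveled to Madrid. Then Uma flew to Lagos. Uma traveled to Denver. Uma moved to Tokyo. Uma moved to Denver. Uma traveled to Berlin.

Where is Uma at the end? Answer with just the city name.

Tracking Uma's location:
Start: Uma is in Berlin.
After move 1: Berlin -> Lagos. Uma is in Lagos.
After move 2: Lagos -> Madrid. Uma is in Madrid.
After move 3: Madrid -> Lagos. Uma is in Lagos.
After move 4: Lagos -> Denver. Uma is in Denver.
After move 5: Denver -> Tokyo. Uma is in Tokyo.
After move 6: Tokyo -> Denver. Uma is in Denver.
After move 7: Denver -> Berlin. Uma is in Berlin.

Answer: Berlin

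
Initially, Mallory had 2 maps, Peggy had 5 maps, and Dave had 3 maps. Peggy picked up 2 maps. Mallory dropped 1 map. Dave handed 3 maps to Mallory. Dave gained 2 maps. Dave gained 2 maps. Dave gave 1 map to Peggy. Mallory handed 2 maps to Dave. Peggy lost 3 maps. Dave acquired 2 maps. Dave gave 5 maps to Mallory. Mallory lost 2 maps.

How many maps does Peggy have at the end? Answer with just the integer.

Answer: 5

Derivation:
Tracking counts step by step:
Start: Mallory=2, Peggy=5, Dave=3
Event 1 (Peggy +2): Peggy: 5 -> 7. State: Mallory=2, Peggy=7, Dave=3
Event 2 (Mallory -1): Mallory: 2 -> 1. State: Mallory=1, Peggy=7, Dave=3
Event 3 (Dave -> Mallory, 3): Dave: 3 -> 0, Mallory: 1 -> 4. State: Mallory=4, Peggy=7, Dave=0
Event 4 (Dave +2): Dave: 0 -> 2. State: Mallory=4, Peggy=7, Dave=2
Event 5 (Dave +2): Dave: 2 -> 4. State: Mallory=4, Peggy=7, Dave=4
Event 6 (Dave -> Peggy, 1): Dave: 4 -> 3, Peggy: 7 -> 8. State: Mallory=4, Peggy=8, Dave=3
Event 7 (Mallory -> Dave, 2): Mallory: 4 -> 2, Dave: 3 -> 5. State: Mallory=2, Peggy=8, Dave=5
Event 8 (Peggy -3): Peggy: 8 -> 5. State: Mallory=2, Peggy=5, Dave=5
Event 9 (Dave +2): Dave: 5 -> 7. State: Mallory=2, Peggy=5, Dave=7
Event 10 (Dave -> Mallory, 5): Dave: 7 -> 2, Mallory: 2 -> 7. State: Mallory=7, Peggy=5, Dave=2
Event 11 (Mallory -2): Mallory: 7 -> 5. State: Mallory=5, Peggy=5, Dave=2

Peggy's final count: 5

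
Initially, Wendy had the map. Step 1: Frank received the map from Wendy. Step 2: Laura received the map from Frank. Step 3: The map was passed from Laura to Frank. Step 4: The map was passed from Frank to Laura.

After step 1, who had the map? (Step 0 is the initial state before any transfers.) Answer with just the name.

Answer: Frank

Derivation:
Tracking the map holder through step 1:
After step 0 (start): Wendy
After step 1: Frank

At step 1, the holder is Frank.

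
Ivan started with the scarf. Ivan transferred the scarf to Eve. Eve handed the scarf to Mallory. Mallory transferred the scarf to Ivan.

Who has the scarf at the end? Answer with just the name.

Tracking the scarf through each event:
Start: Ivan has the scarf.
After event 1: Eve has the scarf.
After event 2: Mallory has the scarf.
After event 3: Ivan has the scarf.

Answer: Ivan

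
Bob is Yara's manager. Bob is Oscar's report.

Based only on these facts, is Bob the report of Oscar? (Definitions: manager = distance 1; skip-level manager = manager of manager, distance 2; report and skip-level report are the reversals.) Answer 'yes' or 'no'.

Reconstructing the manager chain from the given facts:
  Oscar -> Bob -> Yara
(each arrow means 'manager of the next')
Positions in the chain (0 = top):
  position of Oscar: 0
  position of Bob: 1
  position of Yara: 2

Bob is at position 1, Oscar is at position 0; signed distance (j - i) = -1.
'report' requires j - i = -1. Actual distance is -1, so the relation HOLDS.

Answer: yes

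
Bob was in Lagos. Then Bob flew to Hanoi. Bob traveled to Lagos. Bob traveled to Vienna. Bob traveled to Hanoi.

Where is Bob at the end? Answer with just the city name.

Answer: Hanoi

Derivation:
Tracking Bob's location:
Start: Bob is in Lagos.
After move 1: Lagos -> Hanoi. Bob is in Hanoi.
After move 2: Hanoi -> Lagos. Bob is in Lagos.
After move 3: Lagos -> Vienna. Bob is in Vienna.
After move 4: Vienna -> Hanoi. Bob is in Hanoi.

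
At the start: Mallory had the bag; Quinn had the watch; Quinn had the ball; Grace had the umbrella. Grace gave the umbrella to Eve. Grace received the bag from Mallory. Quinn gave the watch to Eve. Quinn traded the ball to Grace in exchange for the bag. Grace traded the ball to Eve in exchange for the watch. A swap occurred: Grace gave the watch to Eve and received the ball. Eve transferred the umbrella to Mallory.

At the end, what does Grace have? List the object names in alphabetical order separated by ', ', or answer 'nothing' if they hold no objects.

Answer: ball

Derivation:
Tracking all object holders:
Start: bag:Mallory, watch:Quinn, ball:Quinn, umbrella:Grace
Event 1 (give umbrella: Grace -> Eve). State: bag:Mallory, watch:Quinn, ball:Quinn, umbrella:Eve
Event 2 (give bag: Mallory -> Grace). State: bag:Grace, watch:Quinn, ball:Quinn, umbrella:Eve
Event 3 (give watch: Quinn -> Eve). State: bag:Grace, watch:Eve, ball:Quinn, umbrella:Eve
Event 4 (swap ball<->bag: now ball:Grace, bag:Quinn). State: bag:Quinn, watch:Eve, ball:Grace, umbrella:Eve
Event 5 (swap ball<->watch: now ball:Eve, watch:Grace). State: bag:Quinn, watch:Grace, ball:Eve, umbrella:Eve
Event 6 (swap watch<->ball: now watch:Eve, ball:Grace). State: bag:Quinn, watch:Eve, ball:Grace, umbrella:Eve
Event 7 (give umbrella: Eve -> Mallory). State: bag:Quinn, watch:Eve, ball:Grace, umbrella:Mallory

Final state: bag:Quinn, watch:Eve, ball:Grace, umbrella:Mallory
Grace holds: ball.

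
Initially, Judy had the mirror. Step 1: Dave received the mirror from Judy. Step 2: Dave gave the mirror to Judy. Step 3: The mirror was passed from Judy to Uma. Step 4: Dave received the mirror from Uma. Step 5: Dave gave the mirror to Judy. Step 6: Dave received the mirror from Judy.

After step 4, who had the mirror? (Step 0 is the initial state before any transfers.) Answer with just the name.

Tracking the mirror holder through step 4:
After step 0 (start): Judy
After step 1: Dave
After step 2: Judy
After step 3: Uma
After step 4: Dave

At step 4, the holder is Dave.

Answer: Dave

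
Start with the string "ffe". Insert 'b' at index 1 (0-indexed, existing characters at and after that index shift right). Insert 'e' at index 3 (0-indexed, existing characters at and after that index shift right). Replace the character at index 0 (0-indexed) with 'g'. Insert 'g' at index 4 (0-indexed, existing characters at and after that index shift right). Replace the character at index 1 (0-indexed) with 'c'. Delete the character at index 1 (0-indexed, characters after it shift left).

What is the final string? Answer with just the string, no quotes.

Answer: gfege

Derivation:
Applying each edit step by step:
Start: "ffe"
Op 1 (insert 'b' at idx 1): "ffe" -> "fbfe"
Op 2 (insert 'e' at idx 3): "fbfe" -> "fbfee"
Op 3 (replace idx 0: 'f' -> 'g'): "fbfee" -> "gbfee"
Op 4 (insert 'g' at idx 4): "gbfee" -> "gbfege"
Op 5 (replace idx 1: 'b' -> 'c'): "gbfege" -> "gcfege"
Op 6 (delete idx 1 = 'c'): "gcfege" -> "gfege"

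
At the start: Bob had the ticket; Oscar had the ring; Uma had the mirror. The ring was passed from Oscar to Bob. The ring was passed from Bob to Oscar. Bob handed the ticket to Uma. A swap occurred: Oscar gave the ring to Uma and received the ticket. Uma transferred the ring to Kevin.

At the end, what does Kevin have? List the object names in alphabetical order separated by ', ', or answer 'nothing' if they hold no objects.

Tracking all object holders:
Start: ticket:Bob, ring:Oscar, mirror:Uma
Event 1 (give ring: Oscar -> Bob). State: ticket:Bob, ring:Bob, mirror:Uma
Event 2 (give ring: Bob -> Oscar). State: ticket:Bob, ring:Oscar, mirror:Uma
Event 3 (give ticket: Bob -> Uma). State: ticket:Uma, ring:Oscar, mirror:Uma
Event 4 (swap ring<->ticket: now ring:Uma, ticket:Oscar). State: ticket:Oscar, ring:Uma, mirror:Uma
Event 5 (give ring: Uma -> Kevin). State: ticket:Oscar, ring:Kevin, mirror:Uma

Final state: ticket:Oscar, ring:Kevin, mirror:Uma
Kevin holds: ring.

Answer: ring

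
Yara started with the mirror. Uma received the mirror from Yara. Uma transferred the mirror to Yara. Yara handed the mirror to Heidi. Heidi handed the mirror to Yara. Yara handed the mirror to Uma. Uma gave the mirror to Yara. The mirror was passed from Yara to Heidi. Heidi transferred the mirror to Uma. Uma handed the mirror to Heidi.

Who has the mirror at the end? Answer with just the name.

Tracking the mirror through each event:
Start: Yara has the mirror.
After event 1: Uma has the mirror.
After event 2: Yara has the mirror.
After event 3: Heidi has the mirror.
After event 4: Yara has the mirror.
After event 5: Uma has the mirror.
After event 6: Yara has the mirror.
After event 7: Heidi has the mirror.
After event 8: Uma has the mirror.
After event 9: Heidi has the mirror.

Answer: Heidi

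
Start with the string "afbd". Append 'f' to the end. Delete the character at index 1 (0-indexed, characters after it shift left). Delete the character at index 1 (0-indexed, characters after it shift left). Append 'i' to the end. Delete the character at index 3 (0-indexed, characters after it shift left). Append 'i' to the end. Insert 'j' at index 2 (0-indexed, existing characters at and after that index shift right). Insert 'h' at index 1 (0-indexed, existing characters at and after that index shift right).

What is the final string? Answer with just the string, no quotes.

Answer: ahdjfi

Derivation:
Applying each edit step by step:
Start: "afbd"
Op 1 (append 'f'): "afbd" -> "afbdf"
Op 2 (delete idx 1 = 'f'): "afbdf" -> "abdf"
Op 3 (delete idx 1 = 'b'): "abdf" -> "adf"
Op 4 (append 'i'): "adf" -> "adfi"
Op 5 (delete idx 3 = 'i'): "adfi" -> "adf"
Op 6 (append 'i'): "adf" -> "adfi"
Op 7 (insert 'j' at idx 2): "adfi" -> "adjfi"
Op 8 (insert 'h' at idx 1): "adjfi" -> "ahdjfi"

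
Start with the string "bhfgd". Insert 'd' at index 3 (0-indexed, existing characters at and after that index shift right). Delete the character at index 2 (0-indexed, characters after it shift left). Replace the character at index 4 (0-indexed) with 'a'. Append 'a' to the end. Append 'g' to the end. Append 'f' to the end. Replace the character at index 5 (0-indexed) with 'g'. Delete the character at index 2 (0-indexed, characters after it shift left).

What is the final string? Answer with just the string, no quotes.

Applying each edit step by step:
Start: "bhfgd"
Op 1 (insert 'd' at idx 3): "bhfgd" -> "bhfdgd"
Op 2 (delete idx 2 = 'f'): "bhfdgd" -> "bhdgd"
Op 3 (replace idx 4: 'd' -> 'a'): "bhdgd" -> "bhdga"
Op 4 (append 'a'): "bhdga" -> "bhdgaa"
Op 5 (append 'g'): "bhdgaa" -> "bhdgaag"
Op 6 (append 'f'): "bhdgaag" -> "bhdgaagf"
Op 7 (replace idx 5: 'a' -> 'g'): "bhdgaagf" -> "bhdgaggf"
Op 8 (delete idx 2 = 'd'): "bhdgaggf" -> "bhgaggf"

Answer: bhgaggf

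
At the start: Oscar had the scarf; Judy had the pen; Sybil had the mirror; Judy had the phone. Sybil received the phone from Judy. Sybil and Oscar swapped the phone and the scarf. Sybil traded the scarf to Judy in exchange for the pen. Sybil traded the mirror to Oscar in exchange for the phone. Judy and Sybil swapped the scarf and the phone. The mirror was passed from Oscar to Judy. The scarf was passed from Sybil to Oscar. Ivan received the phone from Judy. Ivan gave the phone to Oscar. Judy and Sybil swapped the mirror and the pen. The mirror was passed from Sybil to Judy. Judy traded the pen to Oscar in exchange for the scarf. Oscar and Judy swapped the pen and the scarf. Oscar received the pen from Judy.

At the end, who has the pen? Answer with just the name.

Tracking all object holders:
Start: scarf:Oscar, pen:Judy, mirror:Sybil, phone:Judy
Event 1 (give phone: Judy -> Sybil). State: scarf:Oscar, pen:Judy, mirror:Sybil, phone:Sybil
Event 2 (swap phone<->scarf: now phone:Oscar, scarf:Sybil). State: scarf:Sybil, pen:Judy, mirror:Sybil, phone:Oscar
Event 3 (swap scarf<->pen: now scarf:Judy, pen:Sybil). State: scarf:Judy, pen:Sybil, mirror:Sybil, phone:Oscar
Event 4 (swap mirror<->phone: now mirror:Oscar, phone:Sybil). State: scarf:Judy, pen:Sybil, mirror:Oscar, phone:Sybil
Event 5 (swap scarf<->phone: now scarf:Sybil, phone:Judy). State: scarf:Sybil, pen:Sybil, mirror:Oscar, phone:Judy
Event 6 (give mirror: Oscar -> Judy). State: scarf:Sybil, pen:Sybil, mirror:Judy, phone:Judy
Event 7 (give scarf: Sybil -> Oscar). State: scarf:Oscar, pen:Sybil, mirror:Judy, phone:Judy
Event 8 (give phone: Judy -> Ivan). State: scarf:Oscar, pen:Sybil, mirror:Judy, phone:Ivan
Event 9 (give phone: Ivan -> Oscar). State: scarf:Oscar, pen:Sybil, mirror:Judy, phone:Oscar
Event 10 (swap mirror<->pen: now mirror:Sybil, pen:Judy). State: scarf:Oscar, pen:Judy, mirror:Sybil, phone:Oscar
Event 11 (give mirror: Sybil -> Judy). State: scarf:Oscar, pen:Judy, mirror:Judy, phone:Oscar
Event 12 (swap pen<->scarf: now pen:Oscar, scarf:Judy). State: scarf:Judy, pen:Oscar, mirror:Judy, phone:Oscar
Event 13 (swap pen<->scarf: now pen:Judy, scarf:Oscar). State: scarf:Oscar, pen:Judy, mirror:Judy, phone:Oscar
Event 14 (give pen: Judy -> Oscar). State: scarf:Oscar, pen:Oscar, mirror:Judy, phone:Oscar

Final state: scarf:Oscar, pen:Oscar, mirror:Judy, phone:Oscar
The pen is held by Oscar.

Answer: Oscar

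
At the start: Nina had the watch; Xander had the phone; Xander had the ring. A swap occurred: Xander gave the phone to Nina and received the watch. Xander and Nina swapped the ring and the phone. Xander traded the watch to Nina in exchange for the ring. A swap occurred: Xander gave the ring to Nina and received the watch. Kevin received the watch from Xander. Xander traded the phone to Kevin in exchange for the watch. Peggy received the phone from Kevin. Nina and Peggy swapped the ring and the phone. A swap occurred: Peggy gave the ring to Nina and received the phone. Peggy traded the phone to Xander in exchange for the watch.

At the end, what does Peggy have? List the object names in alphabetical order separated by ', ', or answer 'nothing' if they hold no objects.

Answer: watch

Derivation:
Tracking all object holders:
Start: watch:Nina, phone:Xander, ring:Xander
Event 1 (swap phone<->watch: now phone:Nina, watch:Xander). State: watch:Xander, phone:Nina, ring:Xander
Event 2 (swap ring<->phone: now ring:Nina, phone:Xander). State: watch:Xander, phone:Xander, ring:Nina
Event 3 (swap watch<->ring: now watch:Nina, ring:Xander). State: watch:Nina, phone:Xander, ring:Xander
Event 4 (swap ring<->watch: now ring:Nina, watch:Xander). State: watch:Xander, phone:Xander, ring:Nina
Event 5 (give watch: Xander -> Kevin). State: watch:Kevin, phone:Xander, ring:Nina
Event 6 (swap phone<->watch: now phone:Kevin, watch:Xander). State: watch:Xander, phone:Kevin, ring:Nina
Event 7 (give phone: Kevin -> Peggy). State: watch:Xander, phone:Peggy, ring:Nina
Event 8 (swap ring<->phone: now ring:Peggy, phone:Nina). State: watch:Xander, phone:Nina, ring:Peggy
Event 9 (swap ring<->phone: now ring:Nina, phone:Peggy). State: watch:Xander, phone:Peggy, ring:Nina
Event 10 (swap phone<->watch: now phone:Xander, watch:Peggy). State: watch:Peggy, phone:Xander, ring:Nina

Final state: watch:Peggy, phone:Xander, ring:Nina
Peggy holds: watch.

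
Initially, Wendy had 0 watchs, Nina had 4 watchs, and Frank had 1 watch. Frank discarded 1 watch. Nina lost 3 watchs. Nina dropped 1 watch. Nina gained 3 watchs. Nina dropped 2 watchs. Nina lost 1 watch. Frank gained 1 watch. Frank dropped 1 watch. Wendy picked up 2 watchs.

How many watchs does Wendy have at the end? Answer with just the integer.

Answer: 2

Derivation:
Tracking counts step by step:
Start: Wendy=0, Nina=4, Frank=1
Event 1 (Frank -1): Frank: 1 -> 0. State: Wendy=0, Nina=4, Frank=0
Event 2 (Nina -3): Nina: 4 -> 1. State: Wendy=0, Nina=1, Frank=0
Event 3 (Nina -1): Nina: 1 -> 0. State: Wendy=0, Nina=0, Frank=0
Event 4 (Nina +3): Nina: 0 -> 3. State: Wendy=0, Nina=3, Frank=0
Event 5 (Nina -2): Nina: 3 -> 1. State: Wendy=0, Nina=1, Frank=0
Event 6 (Nina -1): Nina: 1 -> 0. State: Wendy=0, Nina=0, Frank=0
Event 7 (Frank +1): Frank: 0 -> 1. State: Wendy=0, Nina=0, Frank=1
Event 8 (Frank -1): Frank: 1 -> 0. State: Wendy=0, Nina=0, Frank=0
Event 9 (Wendy +2): Wendy: 0 -> 2. State: Wendy=2, Nina=0, Frank=0

Wendy's final count: 2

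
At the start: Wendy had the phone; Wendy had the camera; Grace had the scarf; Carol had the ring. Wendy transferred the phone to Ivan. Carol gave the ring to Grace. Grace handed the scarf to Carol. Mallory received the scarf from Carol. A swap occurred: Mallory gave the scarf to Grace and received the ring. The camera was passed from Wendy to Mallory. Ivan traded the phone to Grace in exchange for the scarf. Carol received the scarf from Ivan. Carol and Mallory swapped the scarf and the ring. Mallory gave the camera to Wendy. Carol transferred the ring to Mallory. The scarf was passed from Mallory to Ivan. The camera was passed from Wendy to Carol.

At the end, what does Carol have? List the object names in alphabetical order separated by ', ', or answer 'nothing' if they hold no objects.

Answer: camera

Derivation:
Tracking all object holders:
Start: phone:Wendy, camera:Wendy, scarf:Grace, ring:Carol
Event 1 (give phone: Wendy -> Ivan). State: phone:Ivan, camera:Wendy, scarf:Grace, ring:Carol
Event 2 (give ring: Carol -> Grace). State: phone:Ivan, camera:Wendy, scarf:Grace, ring:Grace
Event 3 (give scarf: Grace -> Carol). State: phone:Ivan, camera:Wendy, scarf:Carol, ring:Grace
Event 4 (give scarf: Carol -> Mallory). State: phone:Ivan, camera:Wendy, scarf:Mallory, ring:Grace
Event 5 (swap scarf<->ring: now scarf:Grace, ring:Mallory). State: phone:Ivan, camera:Wendy, scarf:Grace, ring:Mallory
Event 6 (give camera: Wendy -> Mallory). State: phone:Ivan, camera:Mallory, scarf:Grace, ring:Mallory
Event 7 (swap phone<->scarf: now phone:Grace, scarf:Ivan). State: phone:Grace, camera:Mallory, scarf:Ivan, ring:Mallory
Event 8 (give scarf: Ivan -> Carol). State: phone:Grace, camera:Mallory, scarf:Carol, ring:Mallory
Event 9 (swap scarf<->ring: now scarf:Mallory, ring:Carol). State: phone:Grace, camera:Mallory, scarf:Mallory, ring:Carol
Event 10 (give camera: Mallory -> Wendy). State: phone:Grace, camera:Wendy, scarf:Mallory, ring:Carol
Event 11 (give ring: Carol -> Mallory). State: phone:Grace, camera:Wendy, scarf:Mallory, ring:Mallory
Event 12 (give scarf: Mallory -> Ivan). State: phone:Grace, camera:Wendy, scarf:Ivan, ring:Mallory
Event 13 (give camera: Wendy -> Carol). State: phone:Grace, camera:Carol, scarf:Ivan, ring:Mallory

Final state: phone:Grace, camera:Carol, scarf:Ivan, ring:Mallory
Carol holds: camera.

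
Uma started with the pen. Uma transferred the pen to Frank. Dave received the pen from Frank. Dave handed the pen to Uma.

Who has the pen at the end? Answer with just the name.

Tracking the pen through each event:
Start: Uma has the pen.
After event 1: Frank has the pen.
After event 2: Dave has the pen.
After event 3: Uma has the pen.

Answer: Uma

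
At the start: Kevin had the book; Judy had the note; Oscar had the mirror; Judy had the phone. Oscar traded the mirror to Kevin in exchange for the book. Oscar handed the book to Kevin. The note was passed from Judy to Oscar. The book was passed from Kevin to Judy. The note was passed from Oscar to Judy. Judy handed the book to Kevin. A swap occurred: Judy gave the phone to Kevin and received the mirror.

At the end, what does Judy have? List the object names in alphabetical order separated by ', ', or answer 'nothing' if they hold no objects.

Answer: mirror, note

Derivation:
Tracking all object holders:
Start: book:Kevin, note:Judy, mirror:Oscar, phone:Judy
Event 1 (swap mirror<->book: now mirror:Kevin, book:Oscar). State: book:Oscar, note:Judy, mirror:Kevin, phone:Judy
Event 2 (give book: Oscar -> Kevin). State: book:Kevin, note:Judy, mirror:Kevin, phone:Judy
Event 3 (give note: Judy -> Oscar). State: book:Kevin, note:Oscar, mirror:Kevin, phone:Judy
Event 4 (give book: Kevin -> Judy). State: book:Judy, note:Oscar, mirror:Kevin, phone:Judy
Event 5 (give note: Oscar -> Judy). State: book:Judy, note:Judy, mirror:Kevin, phone:Judy
Event 6 (give book: Judy -> Kevin). State: book:Kevin, note:Judy, mirror:Kevin, phone:Judy
Event 7 (swap phone<->mirror: now phone:Kevin, mirror:Judy). State: book:Kevin, note:Judy, mirror:Judy, phone:Kevin

Final state: book:Kevin, note:Judy, mirror:Judy, phone:Kevin
Judy holds: mirror, note.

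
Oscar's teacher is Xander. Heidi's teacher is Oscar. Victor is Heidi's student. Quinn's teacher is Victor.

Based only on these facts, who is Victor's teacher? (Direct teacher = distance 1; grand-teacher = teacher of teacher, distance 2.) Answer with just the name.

Answer: Heidi

Derivation:
Reconstructing the teacher chain from the given facts:
  Xander -> Oscar -> Heidi -> Victor -> Quinn
(each arrow means 'teacher of the next')
Positions in the chain (0 = top):
  position of Xander: 0
  position of Oscar: 1
  position of Heidi: 2
  position of Victor: 3
  position of Quinn: 4

Victor is at position 3; the teacher is 1 step up the chain, i.e. position 2: Heidi.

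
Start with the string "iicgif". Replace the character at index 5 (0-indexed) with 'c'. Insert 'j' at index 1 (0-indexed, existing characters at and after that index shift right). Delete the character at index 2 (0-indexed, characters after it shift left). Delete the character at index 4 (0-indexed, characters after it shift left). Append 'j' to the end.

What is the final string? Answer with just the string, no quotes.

Applying each edit step by step:
Start: "iicgif"
Op 1 (replace idx 5: 'f' -> 'c'): "iicgif" -> "iicgic"
Op 2 (insert 'j' at idx 1): "iicgic" -> "ijicgic"
Op 3 (delete idx 2 = 'i'): "ijicgic" -> "ijcgic"
Op 4 (delete idx 4 = 'i'): "ijcgic" -> "ijcgc"
Op 5 (append 'j'): "ijcgc" -> "ijcgcj"

Answer: ijcgcj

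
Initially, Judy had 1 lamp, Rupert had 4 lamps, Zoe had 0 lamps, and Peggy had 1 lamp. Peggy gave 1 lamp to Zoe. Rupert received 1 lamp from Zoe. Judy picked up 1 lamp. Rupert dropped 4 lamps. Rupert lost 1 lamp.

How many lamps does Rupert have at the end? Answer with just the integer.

Answer: 0

Derivation:
Tracking counts step by step:
Start: Judy=1, Rupert=4, Zoe=0, Peggy=1
Event 1 (Peggy -> Zoe, 1): Peggy: 1 -> 0, Zoe: 0 -> 1. State: Judy=1, Rupert=4, Zoe=1, Peggy=0
Event 2 (Zoe -> Rupert, 1): Zoe: 1 -> 0, Rupert: 4 -> 5. State: Judy=1, Rupert=5, Zoe=0, Peggy=0
Event 3 (Judy +1): Judy: 1 -> 2. State: Judy=2, Rupert=5, Zoe=0, Peggy=0
Event 4 (Rupert -4): Rupert: 5 -> 1. State: Judy=2, Rupert=1, Zoe=0, Peggy=0
Event 5 (Rupert -1): Rupert: 1 -> 0. State: Judy=2, Rupert=0, Zoe=0, Peggy=0

Rupert's final count: 0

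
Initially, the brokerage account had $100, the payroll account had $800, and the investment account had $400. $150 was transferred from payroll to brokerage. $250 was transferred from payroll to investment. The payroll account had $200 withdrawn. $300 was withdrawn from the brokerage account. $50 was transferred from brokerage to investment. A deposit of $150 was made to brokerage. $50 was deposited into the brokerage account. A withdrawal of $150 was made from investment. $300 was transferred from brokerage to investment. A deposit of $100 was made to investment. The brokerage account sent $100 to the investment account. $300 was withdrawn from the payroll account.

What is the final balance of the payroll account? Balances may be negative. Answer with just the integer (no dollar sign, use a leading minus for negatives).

Answer: -100

Derivation:
Tracking account balances step by step:
Start: brokerage=100, payroll=800, investment=400
Event 1 (transfer 150 payroll -> brokerage): payroll: 800 - 150 = 650, brokerage: 100 + 150 = 250. Balances: brokerage=250, payroll=650, investment=400
Event 2 (transfer 250 payroll -> investment): payroll: 650 - 250 = 400, investment: 400 + 250 = 650. Balances: brokerage=250, payroll=400, investment=650
Event 3 (withdraw 200 from payroll): payroll: 400 - 200 = 200. Balances: brokerage=250, payroll=200, investment=650
Event 4 (withdraw 300 from brokerage): brokerage: 250 - 300 = -50. Balances: brokerage=-50, payroll=200, investment=650
Event 5 (transfer 50 brokerage -> investment): brokerage: -50 - 50 = -100, investment: 650 + 50 = 700. Balances: brokerage=-100, payroll=200, investment=700
Event 6 (deposit 150 to brokerage): brokerage: -100 + 150 = 50. Balances: brokerage=50, payroll=200, investment=700
Event 7 (deposit 50 to brokerage): brokerage: 50 + 50 = 100. Balances: brokerage=100, payroll=200, investment=700
Event 8 (withdraw 150 from investment): investment: 700 - 150 = 550. Balances: brokerage=100, payroll=200, investment=550
Event 9 (transfer 300 brokerage -> investment): brokerage: 100 - 300 = -200, investment: 550 + 300 = 850. Balances: brokerage=-200, payroll=200, investment=850
Event 10 (deposit 100 to investment): investment: 850 + 100 = 950. Balances: brokerage=-200, payroll=200, investment=950
Event 11 (transfer 100 brokerage -> investment): brokerage: -200 - 100 = -300, investment: 950 + 100 = 1050. Balances: brokerage=-300, payroll=200, investment=1050
Event 12 (withdraw 300 from payroll): payroll: 200 - 300 = -100. Balances: brokerage=-300, payroll=-100, investment=1050

Final balance of payroll: -100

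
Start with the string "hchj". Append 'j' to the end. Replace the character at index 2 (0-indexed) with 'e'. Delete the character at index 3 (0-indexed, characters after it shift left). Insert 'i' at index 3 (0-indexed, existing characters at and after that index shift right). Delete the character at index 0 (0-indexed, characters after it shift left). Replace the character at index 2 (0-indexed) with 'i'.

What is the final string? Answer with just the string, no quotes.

Applying each edit step by step:
Start: "hchj"
Op 1 (append 'j'): "hchj" -> "hchjj"
Op 2 (replace idx 2: 'h' -> 'e'): "hchjj" -> "hcejj"
Op 3 (delete idx 3 = 'j'): "hcejj" -> "hcej"
Op 4 (insert 'i' at idx 3): "hcej" -> "hceij"
Op 5 (delete idx 0 = 'h'): "hceij" -> "ceij"
Op 6 (replace idx 2: 'i' -> 'i'): "ceij" -> "ceij"

Answer: ceij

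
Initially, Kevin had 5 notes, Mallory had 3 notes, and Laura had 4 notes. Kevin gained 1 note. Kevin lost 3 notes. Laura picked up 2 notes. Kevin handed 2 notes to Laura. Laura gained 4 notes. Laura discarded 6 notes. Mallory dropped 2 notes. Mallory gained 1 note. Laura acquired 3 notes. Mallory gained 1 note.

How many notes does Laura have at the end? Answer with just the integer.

Answer: 9

Derivation:
Tracking counts step by step:
Start: Kevin=5, Mallory=3, Laura=4
Event 1 (Kevin +1): Kevin: 5 -> 6. State: Kevin=6, Mallory=3, Laura=4
Event 2 (Kevin -3): Kevin: 6 -> 3. State: Kevin=3, Mallory=3, Laura=4
Event 3 (Laura +2): Laura: 4 -> 6. State: Kevin=3, Mallory=3, Laura=6
Event 4 (Kevin -> Laura, 2): Kevin: 3 -> 1, Laura: 6 -> 8. State: Kevin=1, Mallory=3, Laura=8
Event 5 (Laura +4): Laura: 8 -> 12. State: Kevin=1, Mallory=3, Laura=12
Event 6 (Laura -6): Laura: 12 -> 6. State: Kevin=1, Mallory=3, Laura=6
Event 7 (Mallory -2): Mallory: 3 -> 1. State: Kevin=1, Mallory=1, Laura=6
Event 8 (Mallory +1): Mallory: 1 -> 2. State: Kevin=1, Mallory=2, Laura=6
Event 9 (Laura +3): Laura: 6 -> 9. State: Kevin=1, Mallory=2, Laura=9
Event 10 (Mallory +1): Mallory: 2 -> 3. State: Kevin=1, Mallory=3, Laura=9

Laura's final count: 9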